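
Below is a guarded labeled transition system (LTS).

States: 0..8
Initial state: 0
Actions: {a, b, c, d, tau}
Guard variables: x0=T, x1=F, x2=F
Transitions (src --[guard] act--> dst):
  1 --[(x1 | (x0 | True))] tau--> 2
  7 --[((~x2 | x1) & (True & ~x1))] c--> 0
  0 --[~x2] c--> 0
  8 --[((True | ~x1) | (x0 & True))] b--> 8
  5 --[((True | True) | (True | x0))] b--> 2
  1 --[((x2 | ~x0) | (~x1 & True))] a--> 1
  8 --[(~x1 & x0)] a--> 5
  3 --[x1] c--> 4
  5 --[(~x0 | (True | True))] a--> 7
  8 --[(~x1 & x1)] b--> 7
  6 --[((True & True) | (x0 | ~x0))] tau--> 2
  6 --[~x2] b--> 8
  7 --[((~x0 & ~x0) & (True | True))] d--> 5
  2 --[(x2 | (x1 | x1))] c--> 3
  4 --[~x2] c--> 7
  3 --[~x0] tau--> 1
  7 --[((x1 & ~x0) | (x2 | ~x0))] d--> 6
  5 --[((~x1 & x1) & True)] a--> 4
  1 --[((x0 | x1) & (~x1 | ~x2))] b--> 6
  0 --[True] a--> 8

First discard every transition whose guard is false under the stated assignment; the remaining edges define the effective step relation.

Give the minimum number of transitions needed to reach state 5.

Answer: 2

Working:
Layered search for 5:
  L0 = {0}
  L1 = {8}
  L2 = {5}
depth(5)=2, e.g. a·a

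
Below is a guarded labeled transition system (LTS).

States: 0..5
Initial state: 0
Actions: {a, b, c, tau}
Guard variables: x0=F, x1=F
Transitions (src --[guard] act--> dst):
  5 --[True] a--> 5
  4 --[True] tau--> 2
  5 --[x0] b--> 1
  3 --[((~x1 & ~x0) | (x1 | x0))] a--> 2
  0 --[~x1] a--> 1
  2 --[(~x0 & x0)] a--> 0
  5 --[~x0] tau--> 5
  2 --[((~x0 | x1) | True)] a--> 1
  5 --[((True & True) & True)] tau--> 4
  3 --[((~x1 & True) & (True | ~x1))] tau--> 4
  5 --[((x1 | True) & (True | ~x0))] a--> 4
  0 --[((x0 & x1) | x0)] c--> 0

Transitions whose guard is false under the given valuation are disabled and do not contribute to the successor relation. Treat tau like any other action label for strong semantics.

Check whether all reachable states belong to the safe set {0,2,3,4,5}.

Answer: INVARIANT VIOLATED at state 1

Working:
Inv-set: {0,2,3,4,5}
Reachable = {0,1}
  0: ok
  1: VIOLATES
reach 1 via a — violates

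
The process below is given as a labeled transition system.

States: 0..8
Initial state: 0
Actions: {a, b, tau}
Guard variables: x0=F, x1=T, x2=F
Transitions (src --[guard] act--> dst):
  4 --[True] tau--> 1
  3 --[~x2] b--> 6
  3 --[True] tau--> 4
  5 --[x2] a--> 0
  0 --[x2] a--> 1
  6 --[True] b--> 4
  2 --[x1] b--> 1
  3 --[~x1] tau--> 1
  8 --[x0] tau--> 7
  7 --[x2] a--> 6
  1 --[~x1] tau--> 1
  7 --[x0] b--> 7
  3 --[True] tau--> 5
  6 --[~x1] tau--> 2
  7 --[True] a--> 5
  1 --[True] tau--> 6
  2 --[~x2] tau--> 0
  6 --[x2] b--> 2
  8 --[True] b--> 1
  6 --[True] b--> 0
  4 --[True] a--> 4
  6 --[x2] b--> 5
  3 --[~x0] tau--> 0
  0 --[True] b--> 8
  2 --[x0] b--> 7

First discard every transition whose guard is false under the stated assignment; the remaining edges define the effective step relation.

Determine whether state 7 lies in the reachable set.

Answer: UNREACHABLE

Trace:
After dropping false guards: 14 live edges.
L0 = {0}
L1 = {8}  cumulative {0,8}
L2 = {1}  cumulative {0,1,8}
L3 = {6}  cumulative {0,1,6,8}
L4 = {4}  cumulative {0,1,4,6,8}
R = {0,1,4,6,8}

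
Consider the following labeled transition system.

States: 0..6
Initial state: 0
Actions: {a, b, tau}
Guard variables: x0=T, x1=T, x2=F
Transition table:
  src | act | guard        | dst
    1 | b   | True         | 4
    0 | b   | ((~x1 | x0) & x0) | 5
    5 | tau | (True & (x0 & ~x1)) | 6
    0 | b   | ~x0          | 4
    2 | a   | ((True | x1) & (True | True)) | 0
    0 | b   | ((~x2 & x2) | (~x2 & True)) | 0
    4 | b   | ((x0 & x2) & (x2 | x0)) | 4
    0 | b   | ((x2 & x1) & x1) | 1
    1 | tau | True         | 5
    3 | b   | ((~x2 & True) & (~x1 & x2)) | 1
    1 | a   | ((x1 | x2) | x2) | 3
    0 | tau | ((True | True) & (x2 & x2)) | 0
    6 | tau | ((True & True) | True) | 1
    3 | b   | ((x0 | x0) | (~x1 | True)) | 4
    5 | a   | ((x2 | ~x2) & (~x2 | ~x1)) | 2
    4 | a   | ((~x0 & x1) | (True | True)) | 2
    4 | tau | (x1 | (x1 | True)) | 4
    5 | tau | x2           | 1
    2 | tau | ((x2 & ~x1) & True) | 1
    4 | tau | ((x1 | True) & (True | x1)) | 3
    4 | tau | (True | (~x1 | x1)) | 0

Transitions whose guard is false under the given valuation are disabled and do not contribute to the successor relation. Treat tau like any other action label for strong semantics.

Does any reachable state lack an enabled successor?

Reachable = {0,2,5}
  0: b→0  b→5  [2 out]
  2: a→0  [1 out]
  5: a→2  [1 out]

Answer: DEADLOCK-FREE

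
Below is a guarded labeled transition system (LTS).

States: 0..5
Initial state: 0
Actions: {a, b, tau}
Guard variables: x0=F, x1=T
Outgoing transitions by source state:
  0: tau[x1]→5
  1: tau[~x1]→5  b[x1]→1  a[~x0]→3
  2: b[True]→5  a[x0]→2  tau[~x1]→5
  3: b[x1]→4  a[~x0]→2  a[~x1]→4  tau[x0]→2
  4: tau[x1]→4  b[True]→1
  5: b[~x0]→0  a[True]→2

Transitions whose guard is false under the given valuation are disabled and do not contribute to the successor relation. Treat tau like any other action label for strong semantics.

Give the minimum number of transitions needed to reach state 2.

Answer: 2

Analysis:
Breadth-first toward 2:
  Layer 0: {0}
  Layer 1: {5}
  Layer 2: {2}
first hit 2 at d=2 via tau·a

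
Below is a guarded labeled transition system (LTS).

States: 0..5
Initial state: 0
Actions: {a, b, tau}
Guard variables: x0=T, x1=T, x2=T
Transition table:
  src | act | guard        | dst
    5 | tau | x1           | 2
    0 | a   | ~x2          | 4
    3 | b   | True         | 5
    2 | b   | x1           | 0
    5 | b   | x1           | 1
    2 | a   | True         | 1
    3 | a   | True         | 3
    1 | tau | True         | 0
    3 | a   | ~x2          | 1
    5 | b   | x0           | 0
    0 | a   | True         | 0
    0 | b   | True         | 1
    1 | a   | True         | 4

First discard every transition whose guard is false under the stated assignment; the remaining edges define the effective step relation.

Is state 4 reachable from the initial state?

After dropping false guards: 11 live edges.
Layer 0: {0}
Layer 1: {1}  now seen {0,1}
Layer 2: {4}  now seen {0,1,4}
R = {0,1,4}
witness 4: b·a

Answer: REACHABLE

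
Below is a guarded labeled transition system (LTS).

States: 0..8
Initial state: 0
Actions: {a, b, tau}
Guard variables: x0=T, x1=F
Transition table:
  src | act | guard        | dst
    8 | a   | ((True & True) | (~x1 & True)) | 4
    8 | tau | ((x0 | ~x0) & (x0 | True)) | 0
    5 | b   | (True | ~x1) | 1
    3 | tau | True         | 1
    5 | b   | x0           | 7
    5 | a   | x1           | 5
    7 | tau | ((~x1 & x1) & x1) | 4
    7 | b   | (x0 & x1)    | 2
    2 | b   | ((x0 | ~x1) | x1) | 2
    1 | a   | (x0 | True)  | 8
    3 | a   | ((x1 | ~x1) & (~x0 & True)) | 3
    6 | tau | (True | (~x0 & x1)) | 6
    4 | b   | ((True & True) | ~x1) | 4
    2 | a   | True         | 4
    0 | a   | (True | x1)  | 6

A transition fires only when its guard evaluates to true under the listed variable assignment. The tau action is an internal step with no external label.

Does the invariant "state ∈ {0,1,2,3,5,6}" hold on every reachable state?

Safe = {0,1,2,3,5,6}
Reachable = {0,6}
  0: ✓
  6: ✓

Answer: INVARIANT HOLDS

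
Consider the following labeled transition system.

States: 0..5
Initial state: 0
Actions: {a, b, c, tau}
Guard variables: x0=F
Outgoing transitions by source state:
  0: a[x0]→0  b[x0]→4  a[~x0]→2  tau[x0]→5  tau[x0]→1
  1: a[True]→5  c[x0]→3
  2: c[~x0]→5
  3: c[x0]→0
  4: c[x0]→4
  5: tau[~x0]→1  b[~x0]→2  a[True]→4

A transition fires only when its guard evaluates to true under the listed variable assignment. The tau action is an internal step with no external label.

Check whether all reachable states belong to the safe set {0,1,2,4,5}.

Answer: INVARIANT HOLDS

Analysis:
Safe = {0,1,2,4,5}
Reachable = {0,1,2,4,5}
  0: ok
  1: ok
  2: ok
  4: ok
  5: ok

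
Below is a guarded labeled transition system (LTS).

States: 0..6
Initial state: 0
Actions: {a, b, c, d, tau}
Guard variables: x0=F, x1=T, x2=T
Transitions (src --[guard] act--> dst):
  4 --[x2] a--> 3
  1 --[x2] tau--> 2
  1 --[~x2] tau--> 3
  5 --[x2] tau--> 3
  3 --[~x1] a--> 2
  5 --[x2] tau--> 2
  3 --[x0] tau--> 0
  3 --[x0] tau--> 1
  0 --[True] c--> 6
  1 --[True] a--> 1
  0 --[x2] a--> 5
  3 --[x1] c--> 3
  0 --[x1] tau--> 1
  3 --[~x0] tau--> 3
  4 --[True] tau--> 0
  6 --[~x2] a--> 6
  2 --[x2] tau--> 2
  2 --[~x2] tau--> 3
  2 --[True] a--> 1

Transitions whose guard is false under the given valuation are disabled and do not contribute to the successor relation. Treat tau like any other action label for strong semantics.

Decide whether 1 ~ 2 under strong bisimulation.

Answer: BISIMILAR

Working:
Refine partition for ~:
  round 0: {{0,1,2,3,4,5,6}}
  round 1: {{0},{1,2,4},{3},{5},{6}}
  round 2: {{0},{1,2},{3},{4},{5},{6}}
Fixed point at round 3; 6 class(es).
[1]={1,2}  [2]={1,2}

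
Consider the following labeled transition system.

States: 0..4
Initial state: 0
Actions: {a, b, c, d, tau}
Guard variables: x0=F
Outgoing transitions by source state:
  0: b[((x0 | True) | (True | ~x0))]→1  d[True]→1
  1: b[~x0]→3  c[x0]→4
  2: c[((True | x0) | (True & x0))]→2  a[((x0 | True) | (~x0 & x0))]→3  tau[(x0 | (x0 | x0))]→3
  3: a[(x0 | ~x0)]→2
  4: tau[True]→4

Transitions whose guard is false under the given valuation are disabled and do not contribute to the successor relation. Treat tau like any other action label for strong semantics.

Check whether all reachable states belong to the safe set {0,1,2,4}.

Inv-set: {0,1,2,4}
Reach set: {0,1,2,3}
  0: ok
  1: ok
  2: ok
  3: VIOLATES
reach 3 via b·b — violates

Answer: INVARIANT VIOLATED at state 3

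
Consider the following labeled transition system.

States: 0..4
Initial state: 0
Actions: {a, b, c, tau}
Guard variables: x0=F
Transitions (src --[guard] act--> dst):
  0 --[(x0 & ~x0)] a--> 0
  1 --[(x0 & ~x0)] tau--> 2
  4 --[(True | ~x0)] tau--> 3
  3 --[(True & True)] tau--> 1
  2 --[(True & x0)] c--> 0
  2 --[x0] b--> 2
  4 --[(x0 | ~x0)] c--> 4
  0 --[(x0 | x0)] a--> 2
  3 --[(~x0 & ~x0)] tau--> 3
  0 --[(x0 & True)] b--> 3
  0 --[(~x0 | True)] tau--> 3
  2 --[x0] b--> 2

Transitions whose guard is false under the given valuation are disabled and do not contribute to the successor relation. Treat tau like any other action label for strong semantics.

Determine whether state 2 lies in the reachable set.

After dropping false guards: 5 live edges.
depth 0: {0}
depth 1: {3}  total {0,3}
depth 2: {1}  total {0,1,3}
Reach set: {0,1,3}

Answer: UNREACHABLE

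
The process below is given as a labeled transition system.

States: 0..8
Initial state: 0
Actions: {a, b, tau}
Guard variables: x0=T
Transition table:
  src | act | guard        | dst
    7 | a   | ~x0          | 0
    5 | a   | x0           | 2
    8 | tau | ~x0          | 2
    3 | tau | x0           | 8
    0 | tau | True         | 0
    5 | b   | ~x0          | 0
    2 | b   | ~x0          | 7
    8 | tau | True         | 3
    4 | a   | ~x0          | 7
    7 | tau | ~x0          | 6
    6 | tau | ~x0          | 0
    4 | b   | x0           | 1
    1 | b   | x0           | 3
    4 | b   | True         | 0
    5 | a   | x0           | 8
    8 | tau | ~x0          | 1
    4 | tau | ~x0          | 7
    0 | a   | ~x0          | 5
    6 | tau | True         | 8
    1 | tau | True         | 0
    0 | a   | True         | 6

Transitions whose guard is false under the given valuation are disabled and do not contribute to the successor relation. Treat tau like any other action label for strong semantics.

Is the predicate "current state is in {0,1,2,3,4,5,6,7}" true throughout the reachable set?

Answer: INVARIANT VIOLATED at state 8

Trace:
Allowed set {0,1,2,3,4,5,6,7}
R = {0,3,6,8}
  0: ok
  3: ok
  6: ok
  8: VIOLATES
reach 8 via a·tau — violates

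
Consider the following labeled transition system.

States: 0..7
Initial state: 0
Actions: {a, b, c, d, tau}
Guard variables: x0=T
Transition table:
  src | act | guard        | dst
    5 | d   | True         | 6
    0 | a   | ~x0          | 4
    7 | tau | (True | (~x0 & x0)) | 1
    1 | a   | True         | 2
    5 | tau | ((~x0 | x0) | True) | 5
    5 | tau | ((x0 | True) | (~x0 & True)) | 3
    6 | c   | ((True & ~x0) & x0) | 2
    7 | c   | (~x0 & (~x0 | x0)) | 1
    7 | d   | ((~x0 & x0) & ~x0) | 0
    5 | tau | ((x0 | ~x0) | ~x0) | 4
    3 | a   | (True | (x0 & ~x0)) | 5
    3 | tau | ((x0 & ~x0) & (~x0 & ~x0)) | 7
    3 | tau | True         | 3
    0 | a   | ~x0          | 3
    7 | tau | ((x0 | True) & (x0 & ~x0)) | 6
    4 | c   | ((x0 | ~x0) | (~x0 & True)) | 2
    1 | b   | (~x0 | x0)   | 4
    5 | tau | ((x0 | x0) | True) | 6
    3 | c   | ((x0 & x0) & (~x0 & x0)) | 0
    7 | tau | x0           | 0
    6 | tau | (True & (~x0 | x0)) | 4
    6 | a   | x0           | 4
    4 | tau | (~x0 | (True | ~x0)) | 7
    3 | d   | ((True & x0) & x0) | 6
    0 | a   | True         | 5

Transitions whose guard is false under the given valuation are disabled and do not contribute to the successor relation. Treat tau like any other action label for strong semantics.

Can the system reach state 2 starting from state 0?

After dropping false guards: 17 live edges.
depth 0: {0}
depth 1: {5}  total {0,5}
depth 2: {3,4,6}  total {0,3,4,5,6}
depth 3: {2,7}  total {0,2,3,4,5,6,7}
depth 4: {1}  total {0,1,2,3,4,5,6,7}
R = {0,1,2,3,4,5,6,7}
Path to 2: a·tau·c

Answer: REACHABLE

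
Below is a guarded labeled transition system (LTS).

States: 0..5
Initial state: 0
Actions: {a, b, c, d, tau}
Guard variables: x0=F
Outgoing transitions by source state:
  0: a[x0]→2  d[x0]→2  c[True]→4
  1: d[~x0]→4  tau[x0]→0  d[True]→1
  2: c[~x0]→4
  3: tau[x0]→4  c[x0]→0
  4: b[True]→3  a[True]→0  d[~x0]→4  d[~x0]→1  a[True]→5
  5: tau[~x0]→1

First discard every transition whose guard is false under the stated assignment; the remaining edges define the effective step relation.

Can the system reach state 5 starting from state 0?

Answer: REACHABLE

Trace:
10 transition(s) survive guard evaluation.
L0 = {0}
L1 = {4}  now seen {0,4}
L2 = {1,3,5}  now seen {0,1,3,4,5}
R = {0,1,3,4,5}
witness 5: c·a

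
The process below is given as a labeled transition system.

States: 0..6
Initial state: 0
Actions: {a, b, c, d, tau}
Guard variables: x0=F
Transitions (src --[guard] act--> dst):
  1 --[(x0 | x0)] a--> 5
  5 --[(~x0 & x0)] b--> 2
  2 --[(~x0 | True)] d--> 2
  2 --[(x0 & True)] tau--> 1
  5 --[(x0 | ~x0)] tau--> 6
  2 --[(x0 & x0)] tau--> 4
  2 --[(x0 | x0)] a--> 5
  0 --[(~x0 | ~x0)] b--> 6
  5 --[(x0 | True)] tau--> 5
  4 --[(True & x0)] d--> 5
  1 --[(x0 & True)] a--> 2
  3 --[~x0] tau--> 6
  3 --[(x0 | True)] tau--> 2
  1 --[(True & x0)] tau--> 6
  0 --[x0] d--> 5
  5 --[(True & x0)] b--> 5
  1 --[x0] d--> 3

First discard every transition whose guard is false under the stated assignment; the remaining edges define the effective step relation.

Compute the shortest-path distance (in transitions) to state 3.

Breadth-first toward 3:
  depth 0: {0}
  depth 1: {6}
3 never appears.

Answer: UNREACHABLE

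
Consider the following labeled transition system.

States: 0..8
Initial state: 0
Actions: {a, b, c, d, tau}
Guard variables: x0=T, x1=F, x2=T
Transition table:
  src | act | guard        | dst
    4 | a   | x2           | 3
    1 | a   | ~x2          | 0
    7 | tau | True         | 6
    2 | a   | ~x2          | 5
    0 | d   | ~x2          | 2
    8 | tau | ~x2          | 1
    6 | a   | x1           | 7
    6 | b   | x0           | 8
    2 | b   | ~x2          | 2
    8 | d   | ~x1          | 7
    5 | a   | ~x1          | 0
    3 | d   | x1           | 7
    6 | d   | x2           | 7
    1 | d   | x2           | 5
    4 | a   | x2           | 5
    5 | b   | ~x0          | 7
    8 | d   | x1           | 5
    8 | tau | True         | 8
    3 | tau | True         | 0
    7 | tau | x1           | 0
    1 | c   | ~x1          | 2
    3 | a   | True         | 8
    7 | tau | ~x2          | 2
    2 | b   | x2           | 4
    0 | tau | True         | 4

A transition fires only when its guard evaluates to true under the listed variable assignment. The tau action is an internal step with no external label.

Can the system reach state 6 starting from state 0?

Answer: REACHABLE

Trace:
After dropping false guards: 14 live edges.
depth 0: {0}
depth 1: {4}  cumulative {0,4}
depth 2: {3,5}  cumulative {0,3,4,5}
depth 3: {8}  cumulative {0,3,4,5,8}
depth 4: {7}  cumulative {0,3,4,5,7,8}
depth 5: {6}  cumulative {0,3,4,5,6,7,8}
R = {0,3,4,5,6,7,8}
Path to 6: tau·a·a·d·tau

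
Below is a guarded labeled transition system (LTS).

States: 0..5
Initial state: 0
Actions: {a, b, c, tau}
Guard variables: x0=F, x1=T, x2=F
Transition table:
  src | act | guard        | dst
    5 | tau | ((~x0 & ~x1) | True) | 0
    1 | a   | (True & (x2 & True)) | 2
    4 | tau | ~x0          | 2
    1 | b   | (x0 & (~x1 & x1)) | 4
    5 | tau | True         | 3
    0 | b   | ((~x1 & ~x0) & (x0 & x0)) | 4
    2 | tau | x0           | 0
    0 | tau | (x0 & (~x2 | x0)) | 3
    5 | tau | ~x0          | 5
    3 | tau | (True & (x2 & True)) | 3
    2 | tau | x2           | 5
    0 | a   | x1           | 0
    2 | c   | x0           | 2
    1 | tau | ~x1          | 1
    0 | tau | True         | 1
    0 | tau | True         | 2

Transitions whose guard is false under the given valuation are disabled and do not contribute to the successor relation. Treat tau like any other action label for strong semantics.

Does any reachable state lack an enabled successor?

Answer: DEADLOCK at state 1

Analysis:
Reachable = {0,1,2}
  0: a→0  tau→1  tau→2  [3 exit(s)]
  1: ∅  [deadlock]
  2: ∅  [deadlock]
trace reaching 1: tau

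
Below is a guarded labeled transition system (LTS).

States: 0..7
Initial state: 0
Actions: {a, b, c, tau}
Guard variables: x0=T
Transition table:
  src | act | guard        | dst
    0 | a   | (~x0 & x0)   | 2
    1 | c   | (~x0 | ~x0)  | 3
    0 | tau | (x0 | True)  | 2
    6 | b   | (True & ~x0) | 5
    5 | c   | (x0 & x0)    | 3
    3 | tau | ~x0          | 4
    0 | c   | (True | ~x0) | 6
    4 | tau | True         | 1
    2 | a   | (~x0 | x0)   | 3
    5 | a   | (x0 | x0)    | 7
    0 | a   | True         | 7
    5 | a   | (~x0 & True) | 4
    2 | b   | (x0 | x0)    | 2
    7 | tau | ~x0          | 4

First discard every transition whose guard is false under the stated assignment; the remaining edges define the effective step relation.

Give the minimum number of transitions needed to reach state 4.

Answer: UNREACHABLE

Working:
Layered search for 4:
  Layer 0: {0}
  Layer 1: {2,6,7}
  Layer 2: {3}
4 never appears.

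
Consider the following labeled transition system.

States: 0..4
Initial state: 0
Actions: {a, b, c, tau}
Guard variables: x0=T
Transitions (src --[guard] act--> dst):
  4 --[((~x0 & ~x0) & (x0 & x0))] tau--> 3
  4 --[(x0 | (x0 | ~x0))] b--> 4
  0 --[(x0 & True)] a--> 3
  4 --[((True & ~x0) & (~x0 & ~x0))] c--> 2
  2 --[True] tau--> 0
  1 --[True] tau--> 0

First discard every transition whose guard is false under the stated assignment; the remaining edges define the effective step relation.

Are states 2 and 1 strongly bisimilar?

Compute ~ classes (split until stable):
  P[0] = {{0,1,2,3,4}}
  P[1] = {{0},{1,2},{3},{4}}
4 equivalence class(es) (converged in 2)
2∈{1,2}, 1∈{1,2}

Answer: BISIMILAR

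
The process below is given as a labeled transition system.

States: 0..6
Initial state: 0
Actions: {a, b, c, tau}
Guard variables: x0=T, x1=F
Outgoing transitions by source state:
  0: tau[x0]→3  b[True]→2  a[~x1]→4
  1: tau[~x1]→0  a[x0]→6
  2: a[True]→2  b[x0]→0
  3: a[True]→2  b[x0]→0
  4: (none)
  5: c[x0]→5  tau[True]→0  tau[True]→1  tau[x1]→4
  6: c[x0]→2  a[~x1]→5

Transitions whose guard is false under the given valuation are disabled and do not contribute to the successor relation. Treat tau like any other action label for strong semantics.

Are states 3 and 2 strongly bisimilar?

Bisimulation quotient by refinement:
  π0 = {{0,1,2,3,4,5,6}}
  π1 = {{0},{1},{2,3},{4},{5},{6}}
6 equivalence class(es) (converged in 2)
[3]={2,3}  [2]={2,3}

Answer: BISIMILAR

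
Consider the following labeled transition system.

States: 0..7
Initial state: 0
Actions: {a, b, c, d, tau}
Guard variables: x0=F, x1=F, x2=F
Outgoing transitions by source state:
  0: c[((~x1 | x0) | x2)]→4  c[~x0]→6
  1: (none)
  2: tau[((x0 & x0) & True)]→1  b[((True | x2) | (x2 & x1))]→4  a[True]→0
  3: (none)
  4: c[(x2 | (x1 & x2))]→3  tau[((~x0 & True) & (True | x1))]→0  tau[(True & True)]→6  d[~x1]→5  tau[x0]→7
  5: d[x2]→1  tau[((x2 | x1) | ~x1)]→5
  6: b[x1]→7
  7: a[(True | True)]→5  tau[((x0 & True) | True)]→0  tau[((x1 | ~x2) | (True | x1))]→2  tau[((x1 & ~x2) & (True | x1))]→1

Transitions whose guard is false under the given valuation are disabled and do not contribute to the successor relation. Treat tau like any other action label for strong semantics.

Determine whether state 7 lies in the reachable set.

Guard filter leaves 11 enabled edge(s).
depth 0: {0}
depth 1: {4,6}  total {0,4,6}
depth 2: {5}  total {0,4,5,6}
R = {0,4,5,6}

Answer: UNREACHABLE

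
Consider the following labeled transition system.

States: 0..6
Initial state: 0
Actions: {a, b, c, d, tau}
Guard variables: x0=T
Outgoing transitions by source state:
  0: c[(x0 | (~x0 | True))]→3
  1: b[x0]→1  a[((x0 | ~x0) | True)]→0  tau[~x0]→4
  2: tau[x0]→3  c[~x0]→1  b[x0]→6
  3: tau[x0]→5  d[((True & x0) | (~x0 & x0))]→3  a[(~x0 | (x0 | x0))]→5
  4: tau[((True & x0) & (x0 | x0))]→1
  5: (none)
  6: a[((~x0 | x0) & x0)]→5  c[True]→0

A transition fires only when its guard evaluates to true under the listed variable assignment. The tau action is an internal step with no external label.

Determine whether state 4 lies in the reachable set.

After dropping false guards: 11 live edges.
depth 0: {0}
depth 1: {3}  now seen {0,3}
depth 2: {5}  now seen {0,3,5}
Reach set: {0,3,5}

Answer: UNREACHABLE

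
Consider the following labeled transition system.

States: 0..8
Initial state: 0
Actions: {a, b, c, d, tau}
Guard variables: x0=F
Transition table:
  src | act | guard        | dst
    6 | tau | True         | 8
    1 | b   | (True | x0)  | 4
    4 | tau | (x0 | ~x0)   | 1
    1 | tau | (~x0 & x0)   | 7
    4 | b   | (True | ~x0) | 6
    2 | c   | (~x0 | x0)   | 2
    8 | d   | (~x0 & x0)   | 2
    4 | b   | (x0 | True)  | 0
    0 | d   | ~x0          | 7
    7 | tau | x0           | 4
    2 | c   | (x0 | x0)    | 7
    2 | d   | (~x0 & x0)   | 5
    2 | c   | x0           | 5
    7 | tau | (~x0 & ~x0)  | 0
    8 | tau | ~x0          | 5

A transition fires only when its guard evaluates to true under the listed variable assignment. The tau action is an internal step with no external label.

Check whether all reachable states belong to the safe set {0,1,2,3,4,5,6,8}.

Answer: INVARIANT VIOLATED at state 7

Working:
Inv-set: {0,1,2,3,4,5,6,8}
R = {0,7}
  0: ✓
  7: VIOLATES
counterexample path to 7: d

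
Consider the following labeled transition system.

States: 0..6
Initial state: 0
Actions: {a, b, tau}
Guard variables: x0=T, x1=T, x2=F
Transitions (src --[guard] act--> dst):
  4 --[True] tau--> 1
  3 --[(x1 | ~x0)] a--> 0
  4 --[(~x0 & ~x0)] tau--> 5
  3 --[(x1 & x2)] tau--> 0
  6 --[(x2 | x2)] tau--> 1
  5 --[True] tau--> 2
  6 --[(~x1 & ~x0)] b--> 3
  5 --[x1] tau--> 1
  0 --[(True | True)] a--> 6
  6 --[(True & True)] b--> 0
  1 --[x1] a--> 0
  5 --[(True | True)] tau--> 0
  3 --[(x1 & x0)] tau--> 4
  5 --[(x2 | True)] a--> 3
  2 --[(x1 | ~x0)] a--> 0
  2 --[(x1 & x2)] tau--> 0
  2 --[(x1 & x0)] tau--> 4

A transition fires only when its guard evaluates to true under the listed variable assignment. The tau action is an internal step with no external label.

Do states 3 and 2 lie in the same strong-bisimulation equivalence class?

Refine partition for ~:
  round 0: {{0,1,2,3,4,5,6}}
  round 1: {{0,1},{2,3,5},{4},{6}}
  round 2: {{0},{1},{2,3},{4},{5},{6}}
Fixed point at round 3; 6 class(es).
[3]={2,3}  [2]={2,3}

Answer: BISIMILAR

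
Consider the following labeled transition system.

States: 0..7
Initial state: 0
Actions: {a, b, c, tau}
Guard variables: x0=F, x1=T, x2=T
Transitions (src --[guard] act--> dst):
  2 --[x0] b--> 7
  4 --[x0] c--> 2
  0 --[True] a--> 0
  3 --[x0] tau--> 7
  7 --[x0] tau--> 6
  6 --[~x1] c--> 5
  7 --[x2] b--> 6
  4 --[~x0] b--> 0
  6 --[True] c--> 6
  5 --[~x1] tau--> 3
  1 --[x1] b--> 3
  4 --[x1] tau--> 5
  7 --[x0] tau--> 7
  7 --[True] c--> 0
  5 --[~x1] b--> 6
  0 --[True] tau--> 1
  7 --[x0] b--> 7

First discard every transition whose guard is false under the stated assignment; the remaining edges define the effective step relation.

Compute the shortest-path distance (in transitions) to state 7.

Layered search for 7:
  Layer 0: {0}
  Layer 1: {1}
  Layer 2: {3}
7 never appears.

Answer: UNREACHABLE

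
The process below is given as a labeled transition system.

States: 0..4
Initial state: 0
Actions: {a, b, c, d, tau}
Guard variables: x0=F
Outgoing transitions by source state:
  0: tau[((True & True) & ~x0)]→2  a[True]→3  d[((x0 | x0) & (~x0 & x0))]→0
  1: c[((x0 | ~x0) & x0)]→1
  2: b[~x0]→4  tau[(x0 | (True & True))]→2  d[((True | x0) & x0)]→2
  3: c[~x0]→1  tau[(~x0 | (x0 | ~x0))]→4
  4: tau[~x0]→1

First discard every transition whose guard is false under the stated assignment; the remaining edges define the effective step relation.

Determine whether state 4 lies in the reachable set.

Answer: REACHABLE

Trace:
Guard filter leaves 7 enabled edge(s).
L0 = {0}
L1 = {2,3}  cumulative {0,2,3}
L2 = {1,4}  cumulative {0,1,2,3,4}
R = {0,1,2,3,4}
witness 4: tau·b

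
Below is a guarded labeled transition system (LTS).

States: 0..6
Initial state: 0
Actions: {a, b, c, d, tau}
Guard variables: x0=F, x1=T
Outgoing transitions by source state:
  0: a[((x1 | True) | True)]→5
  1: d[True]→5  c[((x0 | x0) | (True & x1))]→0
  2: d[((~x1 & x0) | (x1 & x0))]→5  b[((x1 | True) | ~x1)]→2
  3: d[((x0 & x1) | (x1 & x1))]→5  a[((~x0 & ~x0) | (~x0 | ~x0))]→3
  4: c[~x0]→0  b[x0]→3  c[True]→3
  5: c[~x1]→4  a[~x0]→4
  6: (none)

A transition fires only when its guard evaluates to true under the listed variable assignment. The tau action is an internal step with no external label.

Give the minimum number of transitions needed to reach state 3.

BFS to 3:
  depth 0: {0}
  depth 1: {5}
  depth 2: {4}
  depth 3: {3}
first hit 3 at d=3 via a·a·c

Answer: 3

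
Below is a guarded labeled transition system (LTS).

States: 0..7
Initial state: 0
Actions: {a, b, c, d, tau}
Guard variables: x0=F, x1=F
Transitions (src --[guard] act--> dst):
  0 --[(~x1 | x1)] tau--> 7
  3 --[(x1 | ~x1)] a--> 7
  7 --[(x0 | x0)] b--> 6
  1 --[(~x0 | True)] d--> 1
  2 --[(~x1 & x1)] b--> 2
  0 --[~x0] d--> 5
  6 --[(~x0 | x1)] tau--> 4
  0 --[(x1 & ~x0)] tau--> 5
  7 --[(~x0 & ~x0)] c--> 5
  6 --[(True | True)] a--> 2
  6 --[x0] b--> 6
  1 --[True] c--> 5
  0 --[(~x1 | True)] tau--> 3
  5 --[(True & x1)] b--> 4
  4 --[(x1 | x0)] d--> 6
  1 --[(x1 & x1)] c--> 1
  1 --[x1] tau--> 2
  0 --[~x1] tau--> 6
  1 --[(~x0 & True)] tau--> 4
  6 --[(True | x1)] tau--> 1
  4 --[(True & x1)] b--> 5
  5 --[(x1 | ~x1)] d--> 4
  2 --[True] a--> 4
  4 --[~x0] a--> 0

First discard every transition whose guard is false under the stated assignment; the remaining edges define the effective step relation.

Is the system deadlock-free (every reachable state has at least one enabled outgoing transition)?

Reachable = {0,1,2,3,4,5,6,7}
  0: d→5  tau→3  tau→6  tau→7  [4 out]
  1: c→5  d→1  tau→4  [3 out]
  2: a→4  [1 out]
  3: a→7  [1 out]
  4: a→0  [1 out]
  5: d→4  [1 out]
  6: a→2  tau→1  tau→4  [3 out]
  7: c→5  [1 out]

Answer: DEADLOCK-FREE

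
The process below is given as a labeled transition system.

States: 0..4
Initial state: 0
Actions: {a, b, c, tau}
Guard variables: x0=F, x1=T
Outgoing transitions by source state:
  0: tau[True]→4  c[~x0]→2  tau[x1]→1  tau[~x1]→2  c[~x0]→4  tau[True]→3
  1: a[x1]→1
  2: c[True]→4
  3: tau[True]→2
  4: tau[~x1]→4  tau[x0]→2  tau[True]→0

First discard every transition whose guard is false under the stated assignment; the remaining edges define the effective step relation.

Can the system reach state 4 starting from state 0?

Answer: REACHABLE

Trace:
After dropping false guards: 9 live edges.
Layer 0: {0}
Layer 1: {1,2,3,4}  cumulative {0,1,2,3,4}
Reach set: {0,1,2,3,4}
Path to 4: tau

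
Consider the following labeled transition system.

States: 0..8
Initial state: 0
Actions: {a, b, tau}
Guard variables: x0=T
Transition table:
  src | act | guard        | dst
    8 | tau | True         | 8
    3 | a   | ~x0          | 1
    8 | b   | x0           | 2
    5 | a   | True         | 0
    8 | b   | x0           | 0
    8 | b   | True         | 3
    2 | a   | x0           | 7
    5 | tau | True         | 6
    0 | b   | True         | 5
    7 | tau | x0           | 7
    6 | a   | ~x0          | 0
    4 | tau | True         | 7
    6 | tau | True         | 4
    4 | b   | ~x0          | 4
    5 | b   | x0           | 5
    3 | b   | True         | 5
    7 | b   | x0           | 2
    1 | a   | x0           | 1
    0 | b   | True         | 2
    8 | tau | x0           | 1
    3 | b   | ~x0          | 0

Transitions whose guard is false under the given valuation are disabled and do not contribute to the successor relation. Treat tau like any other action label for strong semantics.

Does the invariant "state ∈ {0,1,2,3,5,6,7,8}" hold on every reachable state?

Inv-set: {0,1,2,3,5,6,7,8}
Reach set: {0,2,4,5,6,7}
  0: ✓
  2: ✓
  4: VIOLATES
  5: ✓
  6: ✓
  7: ✓
counterexample path to 4: b·tau·tau

Answer: INVARIANT VIOLATED at state 4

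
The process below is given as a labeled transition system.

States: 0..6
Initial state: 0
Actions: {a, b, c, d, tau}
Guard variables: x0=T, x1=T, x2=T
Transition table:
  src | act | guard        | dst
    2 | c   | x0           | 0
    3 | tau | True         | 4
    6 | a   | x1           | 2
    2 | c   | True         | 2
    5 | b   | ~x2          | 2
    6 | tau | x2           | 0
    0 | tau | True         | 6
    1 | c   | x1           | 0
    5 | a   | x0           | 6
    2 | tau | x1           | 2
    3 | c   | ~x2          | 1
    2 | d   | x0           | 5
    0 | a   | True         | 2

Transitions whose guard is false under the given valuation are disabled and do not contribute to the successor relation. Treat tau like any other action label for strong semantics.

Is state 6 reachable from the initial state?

11 transition(s) survive guard evaluation.
depth 0: {0}
depth 1: {2,6}  cumulative {0,2,6}
depth 2: {5}  cumulative {0,2,5,6}
Reachable = {0,2,5,6}
trace reaching 6: tau

Answer: REACHABLE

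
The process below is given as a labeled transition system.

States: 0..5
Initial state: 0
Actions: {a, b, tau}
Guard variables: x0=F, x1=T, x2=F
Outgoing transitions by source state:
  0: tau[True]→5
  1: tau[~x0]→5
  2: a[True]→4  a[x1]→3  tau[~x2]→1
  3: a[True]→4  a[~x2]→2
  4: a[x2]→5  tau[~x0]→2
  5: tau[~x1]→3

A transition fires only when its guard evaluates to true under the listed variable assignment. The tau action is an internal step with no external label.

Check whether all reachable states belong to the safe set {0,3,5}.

Answer: INVARIANT HOLDS

Analysis:
Allowed set {0,3,5}
Reachable = {0,5}
  0: safe
  5: safe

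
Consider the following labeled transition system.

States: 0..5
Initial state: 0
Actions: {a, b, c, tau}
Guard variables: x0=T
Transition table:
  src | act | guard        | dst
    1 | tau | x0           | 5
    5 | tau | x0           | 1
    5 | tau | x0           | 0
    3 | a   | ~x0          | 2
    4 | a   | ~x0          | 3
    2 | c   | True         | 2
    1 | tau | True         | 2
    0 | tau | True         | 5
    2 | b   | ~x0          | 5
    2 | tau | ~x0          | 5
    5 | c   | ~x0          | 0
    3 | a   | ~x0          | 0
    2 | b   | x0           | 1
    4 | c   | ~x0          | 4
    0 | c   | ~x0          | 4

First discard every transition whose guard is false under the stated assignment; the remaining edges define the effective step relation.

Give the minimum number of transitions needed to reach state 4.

Answer: UNREACHABLE

Analysis:
Layered search for 4:
  L0 = {0}
  L1 = {5}
  L2 = {1}
  L3 = {2}
4 never appears.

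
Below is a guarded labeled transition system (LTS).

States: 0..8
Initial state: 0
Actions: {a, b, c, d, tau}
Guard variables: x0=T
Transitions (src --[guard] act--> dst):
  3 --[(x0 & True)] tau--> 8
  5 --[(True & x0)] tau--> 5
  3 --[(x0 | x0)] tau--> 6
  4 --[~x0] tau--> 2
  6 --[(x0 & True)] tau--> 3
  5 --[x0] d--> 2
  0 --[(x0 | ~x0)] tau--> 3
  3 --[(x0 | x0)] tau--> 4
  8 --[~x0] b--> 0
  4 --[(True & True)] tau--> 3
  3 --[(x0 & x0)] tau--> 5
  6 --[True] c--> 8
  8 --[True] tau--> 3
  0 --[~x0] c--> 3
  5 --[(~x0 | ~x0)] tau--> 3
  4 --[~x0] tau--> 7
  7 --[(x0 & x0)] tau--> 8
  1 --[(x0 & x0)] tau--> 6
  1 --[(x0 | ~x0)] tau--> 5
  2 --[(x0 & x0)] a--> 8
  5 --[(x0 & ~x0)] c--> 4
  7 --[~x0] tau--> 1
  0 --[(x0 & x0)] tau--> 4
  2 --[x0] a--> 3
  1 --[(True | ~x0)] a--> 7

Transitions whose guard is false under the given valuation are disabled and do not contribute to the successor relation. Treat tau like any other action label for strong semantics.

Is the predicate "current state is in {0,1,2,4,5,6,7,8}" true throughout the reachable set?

Inv-set: {0,1,2,4,5,6,7,8}
Reachable = {0,2,3,4,5,6,8}
  0: ok
  2: ok
  3: outside
  4: ok
  5: ok
  6: ok
  8: ok
witness against invariant: tau → 3

Answer: INVARIANT VIOLATED at state 3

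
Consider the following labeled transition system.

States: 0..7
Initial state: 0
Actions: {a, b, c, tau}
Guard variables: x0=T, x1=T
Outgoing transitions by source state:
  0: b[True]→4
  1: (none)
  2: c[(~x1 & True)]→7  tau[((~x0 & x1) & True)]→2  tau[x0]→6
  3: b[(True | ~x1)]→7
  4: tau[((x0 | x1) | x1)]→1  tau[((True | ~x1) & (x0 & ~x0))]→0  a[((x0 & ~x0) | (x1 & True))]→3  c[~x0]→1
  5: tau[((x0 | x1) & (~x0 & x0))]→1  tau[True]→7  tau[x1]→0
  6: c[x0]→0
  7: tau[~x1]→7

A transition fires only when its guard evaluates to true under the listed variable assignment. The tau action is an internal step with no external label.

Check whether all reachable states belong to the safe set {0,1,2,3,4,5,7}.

Answer: INVARIANT HOLDS

Trace:
Inv-set: {0,1,2,3,4,5,7}
R = {0,1,3,4,7}
  0: ok
  1: ok
  3: ok
  4: ok
  7: ok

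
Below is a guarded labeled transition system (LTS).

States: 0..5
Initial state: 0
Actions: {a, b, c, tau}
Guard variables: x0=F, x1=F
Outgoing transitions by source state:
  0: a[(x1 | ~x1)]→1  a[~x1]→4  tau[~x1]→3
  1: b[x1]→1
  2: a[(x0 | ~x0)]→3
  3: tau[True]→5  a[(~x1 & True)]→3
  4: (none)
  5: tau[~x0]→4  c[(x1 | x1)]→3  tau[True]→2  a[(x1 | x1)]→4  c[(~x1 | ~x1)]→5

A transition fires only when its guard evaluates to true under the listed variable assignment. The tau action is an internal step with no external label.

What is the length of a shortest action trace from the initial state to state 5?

Layered search for 5:
  Layer 0: {0}
  Layer 1: {1,3,4}
  Layer 2: {5}
first hit 5 at d=2 via tau·tau

Answer: 2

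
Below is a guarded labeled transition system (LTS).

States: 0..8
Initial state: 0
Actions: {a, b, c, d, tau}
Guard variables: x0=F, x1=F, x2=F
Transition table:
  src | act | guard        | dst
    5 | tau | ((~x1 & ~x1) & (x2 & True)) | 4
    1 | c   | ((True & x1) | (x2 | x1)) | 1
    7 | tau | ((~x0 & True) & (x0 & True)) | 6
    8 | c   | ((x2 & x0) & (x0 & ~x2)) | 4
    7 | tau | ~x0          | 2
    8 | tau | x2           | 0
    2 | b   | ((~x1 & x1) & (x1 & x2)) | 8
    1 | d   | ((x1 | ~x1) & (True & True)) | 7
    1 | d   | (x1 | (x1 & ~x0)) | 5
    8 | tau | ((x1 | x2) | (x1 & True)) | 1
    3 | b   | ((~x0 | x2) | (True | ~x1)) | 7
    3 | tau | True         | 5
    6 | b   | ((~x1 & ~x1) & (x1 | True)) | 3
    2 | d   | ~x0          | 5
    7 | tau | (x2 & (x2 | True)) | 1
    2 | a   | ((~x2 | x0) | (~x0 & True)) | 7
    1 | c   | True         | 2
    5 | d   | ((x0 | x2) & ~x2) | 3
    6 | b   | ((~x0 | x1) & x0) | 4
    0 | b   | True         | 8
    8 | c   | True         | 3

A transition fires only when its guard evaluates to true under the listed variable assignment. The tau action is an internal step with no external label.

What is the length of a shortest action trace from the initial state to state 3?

Answer: 2

Working:
Layered search for 3:
  depth 0: {0}
  depth 1: {8}
  depth 2: {3}
depth(3)=2, e.g. b·c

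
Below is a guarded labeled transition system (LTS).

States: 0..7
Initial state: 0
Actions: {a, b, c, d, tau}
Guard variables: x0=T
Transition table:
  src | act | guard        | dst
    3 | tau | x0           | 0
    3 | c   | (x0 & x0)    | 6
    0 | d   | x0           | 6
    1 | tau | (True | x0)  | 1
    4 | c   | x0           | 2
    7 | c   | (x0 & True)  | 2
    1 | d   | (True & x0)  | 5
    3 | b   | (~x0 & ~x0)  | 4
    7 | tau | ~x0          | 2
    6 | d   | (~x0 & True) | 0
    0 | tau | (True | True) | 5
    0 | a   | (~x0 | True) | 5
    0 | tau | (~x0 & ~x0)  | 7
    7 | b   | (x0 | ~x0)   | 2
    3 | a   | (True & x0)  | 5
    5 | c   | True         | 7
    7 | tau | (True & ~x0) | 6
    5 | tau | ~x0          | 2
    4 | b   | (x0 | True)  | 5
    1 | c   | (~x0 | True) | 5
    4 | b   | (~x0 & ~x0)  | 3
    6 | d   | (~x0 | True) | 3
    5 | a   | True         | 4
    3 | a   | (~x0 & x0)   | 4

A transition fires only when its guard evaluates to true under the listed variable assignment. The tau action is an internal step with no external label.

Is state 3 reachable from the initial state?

After dropping false guards: 16 live edges.
depth 0: {0}
depth 1: {5,6}  cumulative {0,5,6}
depth 2: {3,4,7}  cumulative {0,3,4,5,6,7}
depth 3: {2}  cumulative {0,2,3,4,5,6,7}
Reach set: {0,2,3,4,5,6,7}
witness 3: d·d

Answer: REACHABLE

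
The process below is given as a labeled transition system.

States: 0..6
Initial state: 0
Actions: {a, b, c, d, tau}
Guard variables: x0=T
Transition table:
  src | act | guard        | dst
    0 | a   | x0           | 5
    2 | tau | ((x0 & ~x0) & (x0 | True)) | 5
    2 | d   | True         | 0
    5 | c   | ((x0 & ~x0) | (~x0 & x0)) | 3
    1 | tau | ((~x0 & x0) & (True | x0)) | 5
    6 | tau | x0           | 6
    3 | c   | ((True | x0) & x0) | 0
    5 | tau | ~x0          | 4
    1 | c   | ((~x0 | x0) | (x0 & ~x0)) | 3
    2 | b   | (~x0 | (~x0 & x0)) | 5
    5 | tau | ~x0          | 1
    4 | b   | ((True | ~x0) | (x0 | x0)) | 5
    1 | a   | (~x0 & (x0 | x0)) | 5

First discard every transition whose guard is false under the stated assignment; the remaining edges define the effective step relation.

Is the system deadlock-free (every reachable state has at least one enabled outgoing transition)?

Answer: DEADLOCK at state 5

Working:
R = {0,5}
  0: a→5  [1 exit(s)]
  5: ∅  [deadlock]
trace reaching 5: a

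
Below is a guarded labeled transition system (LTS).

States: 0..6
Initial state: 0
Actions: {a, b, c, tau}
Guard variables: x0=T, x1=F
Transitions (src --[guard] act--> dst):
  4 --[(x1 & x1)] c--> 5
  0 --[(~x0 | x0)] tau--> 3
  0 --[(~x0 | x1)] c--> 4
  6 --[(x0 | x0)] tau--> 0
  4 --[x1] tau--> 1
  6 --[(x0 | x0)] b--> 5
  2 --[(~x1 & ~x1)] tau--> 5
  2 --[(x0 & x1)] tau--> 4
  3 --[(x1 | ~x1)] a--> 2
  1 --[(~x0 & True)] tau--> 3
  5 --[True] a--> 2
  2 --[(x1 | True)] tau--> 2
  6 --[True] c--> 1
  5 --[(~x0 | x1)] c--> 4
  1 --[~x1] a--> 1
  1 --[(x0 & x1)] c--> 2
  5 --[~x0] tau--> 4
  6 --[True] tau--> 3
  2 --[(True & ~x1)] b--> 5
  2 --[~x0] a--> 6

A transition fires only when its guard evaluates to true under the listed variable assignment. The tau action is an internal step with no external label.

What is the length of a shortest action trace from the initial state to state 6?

Answer: UNREACHABLE

Working:
Layered search for 6:
  Layer 0: {0}
  Layer 1: {3}
  Layer 2: {2}
  Layer 3: {5}
6 never appears.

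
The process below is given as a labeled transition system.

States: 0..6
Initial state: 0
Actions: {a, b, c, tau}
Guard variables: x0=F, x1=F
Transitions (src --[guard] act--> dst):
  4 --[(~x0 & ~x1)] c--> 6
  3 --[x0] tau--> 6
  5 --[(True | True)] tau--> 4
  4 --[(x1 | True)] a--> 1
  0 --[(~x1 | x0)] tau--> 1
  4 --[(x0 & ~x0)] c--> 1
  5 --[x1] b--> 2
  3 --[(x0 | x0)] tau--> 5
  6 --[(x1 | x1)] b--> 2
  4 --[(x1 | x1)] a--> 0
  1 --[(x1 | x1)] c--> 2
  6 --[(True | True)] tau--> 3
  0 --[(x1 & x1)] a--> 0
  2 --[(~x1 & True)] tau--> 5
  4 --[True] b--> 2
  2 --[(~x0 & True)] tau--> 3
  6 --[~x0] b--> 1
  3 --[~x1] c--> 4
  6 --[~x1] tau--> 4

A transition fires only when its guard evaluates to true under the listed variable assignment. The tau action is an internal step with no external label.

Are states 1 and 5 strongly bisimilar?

Answer: NOT BISIMILAR

Working:
Refine partition for ~:
  P[0] = {{0,1,2,3,4,5,6}}
  P[1] = {{0,2,5},{1},{3},{4},{6}}
  P[2] = {{0},{1},{2},{3},{4},{5},{6}}
Fixed point at round 3; 7 class(es).
class of 1: {1}; class of 5: {5}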